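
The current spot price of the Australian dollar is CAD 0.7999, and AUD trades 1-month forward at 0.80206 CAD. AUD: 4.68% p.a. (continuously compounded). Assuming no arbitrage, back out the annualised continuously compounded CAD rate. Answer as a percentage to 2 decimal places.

T = 1/12 years.
CIP gives F = S · g_CAD/g_AUD, so g_CAD/g_AUD = 0.80206/0.7999 = 1.0027003.
The AUD side grows by e^(0.0468×1/12) = 1.0039076.
That pins the CAD growth at 1.0066185.
Take logs: ln 1.0066185 / (1/12) = 0.079160, so 7.92%.

7.92%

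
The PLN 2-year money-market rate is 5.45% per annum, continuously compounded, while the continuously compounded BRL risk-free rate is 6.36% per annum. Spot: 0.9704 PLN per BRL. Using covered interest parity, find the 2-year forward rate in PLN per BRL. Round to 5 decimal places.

0.95290

T = 2 years.
Growth of 1 PLN over T: e^(0.0545×2) = 1.1151624.
BRL growth factor: e^(0.0636×2) = 1.1356441.
Forward (PLN per BRL) = 0.9704 × 1.1151624 / 1.1356441 = 0.9528985.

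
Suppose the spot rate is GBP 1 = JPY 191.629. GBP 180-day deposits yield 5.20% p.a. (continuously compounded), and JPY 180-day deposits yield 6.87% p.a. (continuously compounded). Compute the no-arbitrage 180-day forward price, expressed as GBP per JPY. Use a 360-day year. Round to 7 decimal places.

0.0051750

T = 180/360 years.
Growth of 1 JPY over T: e^(0.0687×180/360) = 1.0349468.
GBP accumulates by e^(0.0520×180/360) = 1.0263409.
Forward (JPY per GBP) = 191.629 × 1.0349468 / 1.0263409 = 193.2358.
Invert for GBP per JPY: 1 / 193.2358 = 0.0051750.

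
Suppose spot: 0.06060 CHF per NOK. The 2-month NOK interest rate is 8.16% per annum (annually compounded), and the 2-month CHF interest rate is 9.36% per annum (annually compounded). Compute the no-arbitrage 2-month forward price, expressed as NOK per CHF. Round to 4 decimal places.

16.4713

T = 2/12 years.
CHF growth factor: (1 + 0.0936)^(2/12) = 1.01502425.
NOK growth factor: (1 + 0.0816)^(2/12) = 1.0131594.
So F = 0.0606 × 1.01502425 / 1.0131594 = 0.060711542 (CHF/NOK).
Quoted the other way: 1/0.060711542 = 16.4713 NOK per CHF.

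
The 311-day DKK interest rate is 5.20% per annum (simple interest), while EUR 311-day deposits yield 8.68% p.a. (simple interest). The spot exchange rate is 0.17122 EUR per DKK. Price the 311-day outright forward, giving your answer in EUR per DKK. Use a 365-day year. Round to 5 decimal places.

0.17608

T = 311/365 years.
EUR growth factor: 1 + 0.0868×311/365 = 1.0739584.
DKK growth factor: 1 + 0.0520×311/365 = 1.0443068.
Forward (EUR per DKK) = 0.17122 × 1.0739584 / 1.0443068 = 0.1760815.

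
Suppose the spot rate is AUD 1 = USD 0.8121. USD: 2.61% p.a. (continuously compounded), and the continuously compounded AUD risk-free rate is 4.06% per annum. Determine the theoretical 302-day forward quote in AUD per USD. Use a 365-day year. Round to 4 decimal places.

T = 302/365 years.
Growth of 1 USD over T: e^(0.0261×302/365) = 1.0218299.
AUD growth factor: e^(0.0406×302/365) = 1.0341629.
CIP: F = S · (grow USD)/(grow AUD) = 0.8121 × 1.0218299/1.0341629 = 0.8024152 USD per AUD.
Quoted the other way: 1/0.8024152 = 1.2462 AUD per USD.

1.2462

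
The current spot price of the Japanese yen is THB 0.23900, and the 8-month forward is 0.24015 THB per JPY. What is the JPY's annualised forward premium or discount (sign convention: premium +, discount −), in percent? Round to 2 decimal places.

T = 8/12 years.
(F − S)/S = (0.24015 − 0.239)/0.239 = 0.0048117.
Annualise by dividing by T: 0.0048117 / (8/12) = 0.007218 → 0.72%.

+0.72%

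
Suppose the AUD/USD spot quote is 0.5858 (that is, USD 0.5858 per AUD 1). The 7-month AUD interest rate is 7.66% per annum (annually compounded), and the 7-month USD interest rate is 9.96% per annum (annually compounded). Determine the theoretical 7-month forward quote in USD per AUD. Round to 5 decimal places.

0.59307

T = 7/12 years.
USD accumulates by (1 + 0.0996)^(7/12) = 1.0569479.
AUD growth factor: (1 + 0.0766)^(7/12) = 1.0439949.
So F = 0.5858 × 1.0569479 / 1.0439949 = 0.5930681 (USD/AUD).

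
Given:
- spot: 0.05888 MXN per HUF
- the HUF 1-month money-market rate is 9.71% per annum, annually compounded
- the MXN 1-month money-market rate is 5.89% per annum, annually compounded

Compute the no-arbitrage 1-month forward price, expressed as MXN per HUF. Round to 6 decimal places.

0.058706

T = 1/12 years.
MXN growth factor: (1 + 0.0589)^(1/12) = 1.0047806.
Growth of 1 HUF over T: (1 + 0.0971)^(1/12) = 1.0077524.
So F = 0.05888 × 1.0047806 / 1.0077524 = 0.05870637 (MXN/HUF).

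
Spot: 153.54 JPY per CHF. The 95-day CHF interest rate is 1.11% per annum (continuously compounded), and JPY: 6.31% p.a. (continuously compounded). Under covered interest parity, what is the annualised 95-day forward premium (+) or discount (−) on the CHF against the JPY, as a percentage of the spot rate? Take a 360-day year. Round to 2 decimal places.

+5.24%

T = 95/360 years.
CIP forward (JPY per CHF) = 153.54 × 1.0167908/1.0029335 = 155.66143.
(F − S)/S ÷ T = (155.66143 − 153.54)/153.54/(95/360) = 0.052358 → 5.24%.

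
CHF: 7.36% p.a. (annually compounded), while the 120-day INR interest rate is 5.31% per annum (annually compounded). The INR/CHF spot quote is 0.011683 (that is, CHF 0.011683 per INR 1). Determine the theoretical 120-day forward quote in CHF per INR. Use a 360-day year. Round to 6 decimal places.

T = 120/360 years.
CHF growth factor: (1 + 0.0736)^(120/360) = 1.0239549.
INR growth factor: (1 + 0.0531)^(120/360) = 1.0173956.
So F = 0.011683 × 1.0239549 / 1.0173956 = 0.01175832 (CHF/INR).

0.011758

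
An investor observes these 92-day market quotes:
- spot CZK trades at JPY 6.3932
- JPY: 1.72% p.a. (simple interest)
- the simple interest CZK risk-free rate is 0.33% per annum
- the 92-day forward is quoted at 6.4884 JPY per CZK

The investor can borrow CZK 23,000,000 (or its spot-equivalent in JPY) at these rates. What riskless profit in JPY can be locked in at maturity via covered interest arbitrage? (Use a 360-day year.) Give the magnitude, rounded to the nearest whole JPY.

JPY 1,669,115

T = 92/360 years.
Route A — deposit CZK, sell forward: 23,000,000 × 1.00084333333 × 6.4884 = JPY 149,359,053.33.
Route B — convert at spot, deposit JPY: 23,000,000 × 6.3932 × 1.00439555556 = JPY 147,689,938.31.
The quoted forward overvalues CZK, so borrow JPY, buy CZK at spot, deposit the CZK at 0.33%, and sell the proceeds forward at 6.4884.
Profit = 149,359,053.33 − 147,689,938.31 = JPY 1,669,115.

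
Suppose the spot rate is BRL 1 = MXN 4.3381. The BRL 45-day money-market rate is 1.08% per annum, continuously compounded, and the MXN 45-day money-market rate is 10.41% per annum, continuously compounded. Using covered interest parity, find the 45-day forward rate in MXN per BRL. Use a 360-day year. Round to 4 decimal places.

T = 45/360 years.
MXN growth factor: e^(0.1041×45/360) = 1.0130975.
BRL growth factor: e^(0.0108×45/360) = 1.0013509.
So F = 4.3381 × 1.0130975 / 1.0013509 = 4.388989 (MXN/BRL).

4.3890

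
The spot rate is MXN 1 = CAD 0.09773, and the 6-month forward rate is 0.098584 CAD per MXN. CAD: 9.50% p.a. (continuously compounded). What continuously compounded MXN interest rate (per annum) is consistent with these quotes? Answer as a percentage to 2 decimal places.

T = 6/12 years.
By CIP, F/S equals the CAD-to-MXN growth ratio: 0.098584/0.09773 = 1.0087384.
CAD growth factor: e^(0.0950×6/12) = 1.0486462.
That pins the MXN growth at 1.0395621.
Take logs: ln 1.0395621 / (6/12) = 0.077599, so 7.76%.

7.76%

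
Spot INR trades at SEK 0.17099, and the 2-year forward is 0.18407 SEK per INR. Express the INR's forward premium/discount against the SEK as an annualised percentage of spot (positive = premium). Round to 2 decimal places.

+3.82%

T = 2 years.
INR trades forward at +7.64957% vs spot over the period.
×(1/T) gives 3.82% p.a.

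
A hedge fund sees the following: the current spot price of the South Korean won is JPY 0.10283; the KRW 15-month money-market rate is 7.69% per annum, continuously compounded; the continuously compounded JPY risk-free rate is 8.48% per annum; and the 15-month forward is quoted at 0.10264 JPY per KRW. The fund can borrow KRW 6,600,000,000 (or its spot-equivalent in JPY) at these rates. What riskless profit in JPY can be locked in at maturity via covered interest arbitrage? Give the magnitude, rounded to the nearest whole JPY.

JPY 8,795,223

T = 15/12 years.
Keep in KRW, deliver into the forward: 6,600,000,000·1.10089666748·0.10264 = JPY 745,773,824.07.
Swap to JPY now, deposit: 6,600,000,000·0.10283·1.11182187651 = JPY 754,569,047.51.
The quoted forward undervalues KRW, so borrow KRW, convert to JPY at spot, deposit the JPY at 8.48%, and buy KRW forward at 0.10264 to cover the loan.
The gap between the two covered legs is JPY 8,795,223.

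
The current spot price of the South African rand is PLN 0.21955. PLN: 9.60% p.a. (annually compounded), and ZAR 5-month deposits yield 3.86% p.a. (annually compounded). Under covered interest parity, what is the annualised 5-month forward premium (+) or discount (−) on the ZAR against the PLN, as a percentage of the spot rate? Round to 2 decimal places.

T = 5/12 years.
F = S · g_PLN/g_ZAR = 0.21955 × 1.0389335/1.0159059 = 0.22452655.
(F − S)/S ÷ T = (0.22452655 − 0.21955)/0.21955/(5/12) = 0.054401 → 5.44%.

+5.44%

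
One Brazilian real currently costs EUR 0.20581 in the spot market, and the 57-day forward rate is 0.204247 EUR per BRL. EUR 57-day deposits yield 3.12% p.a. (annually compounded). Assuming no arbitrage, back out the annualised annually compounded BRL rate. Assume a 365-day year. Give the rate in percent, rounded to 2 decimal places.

T = 57/365 years.
CIP gives F = S · g_EUR/g_BRL, so g_EUR/g_BRL = 0.204247/0.20581 = 0.9924056.
EUR growth factor: (1 + 0.0312)^(57/365) = 1.0048094.
Hence g_BRL = 1.0124987.
r = 1.0124987^(365/57) − 1 = 0.082788 → 8.28%.

8.28%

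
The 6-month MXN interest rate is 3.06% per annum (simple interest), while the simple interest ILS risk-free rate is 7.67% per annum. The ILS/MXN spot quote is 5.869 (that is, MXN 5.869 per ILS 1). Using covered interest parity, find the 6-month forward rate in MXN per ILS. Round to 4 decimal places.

T = 6/12 years.
MXN accumulates by 1 + 0.0306×6/12 = 1.015300.
ILS growth factor: 1 + 0.0767×6/12 = 1.038350.
CIP: F = S · (grow MXN)/(grow ILS) = 5.869 × 1.015300/1.038350 = 5.738716 MXN per ILS.

5.7387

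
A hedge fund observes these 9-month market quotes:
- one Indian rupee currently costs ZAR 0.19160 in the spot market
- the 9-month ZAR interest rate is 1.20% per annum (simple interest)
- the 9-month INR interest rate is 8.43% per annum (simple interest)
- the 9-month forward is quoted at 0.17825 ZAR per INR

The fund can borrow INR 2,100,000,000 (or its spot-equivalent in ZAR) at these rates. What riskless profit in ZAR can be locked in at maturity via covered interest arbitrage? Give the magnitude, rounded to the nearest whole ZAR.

T = 9/12 years.
Keep in INR, deliver into the forward: 2,100,000,000·1.063225·0.17825 = ZAR 397,991,698.13.
Swap to ZAR now, deposit: 2,100,000,000·0.19160·1.009000 = ZAR 405,981,240.00.
The quoted forward undervalues INR, so borrow INR, convert to ZAR at spot, deposit the ZAR at 1.20%, and buy INR forward at 0.17825 to cover the loan.
The gap between the two covered legs is ZAR 7,989,542.

ZAR 7,989,542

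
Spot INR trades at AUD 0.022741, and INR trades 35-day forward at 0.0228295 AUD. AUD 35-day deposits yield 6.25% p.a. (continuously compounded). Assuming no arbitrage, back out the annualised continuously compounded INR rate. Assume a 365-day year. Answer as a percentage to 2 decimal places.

T = 35/365 years.
By CIP, F/S equals the AUD-to-INR growth ratio: 0.0228295/0.022741 = 1.0038916.
AUD growth factor: e^(0.0625×35/365) = 1.0060111.
That pins the INR growth at 1.0021113.
r = ln(1.0021113)/(35/365) = 0.021995 → 2.20%.

2.20%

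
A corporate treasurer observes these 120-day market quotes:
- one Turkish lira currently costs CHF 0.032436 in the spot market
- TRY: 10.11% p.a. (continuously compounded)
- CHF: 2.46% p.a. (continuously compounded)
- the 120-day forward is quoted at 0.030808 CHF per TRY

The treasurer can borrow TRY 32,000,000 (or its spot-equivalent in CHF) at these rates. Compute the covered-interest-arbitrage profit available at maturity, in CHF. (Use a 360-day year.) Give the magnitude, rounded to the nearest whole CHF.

T = 120/360 years.
Keep in TRY, deliver into the forward: 32,000,000·1.034274278·0.030808 = CHF 1,019,645.50.
Swap to CHF now, deposit: 32,000,000·0.032436·1.008233712 = CHF 1,046,498.20.
The quoted forward undervalues TRY, so borrow TRY, convert to CHF at spot, deposit the CHF at 2.46%, and buy TRY forward at 0.030808 to cover the loan.
The gap between the two covered legs is CHF 26,853.

CHF 26,853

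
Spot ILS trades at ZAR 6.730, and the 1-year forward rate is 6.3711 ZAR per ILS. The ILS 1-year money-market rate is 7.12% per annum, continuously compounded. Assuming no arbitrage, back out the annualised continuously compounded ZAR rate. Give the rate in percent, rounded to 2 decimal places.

1.64%

T = 1 year.
CIP gives F = S · g_ZAR/g_ILS, so g_ZAR/g_ILS = 6.3711/6.73 = 0.9466716.
The ILS side grows by e^(0.0712×1) = 1.073796.
Hence g_ZAR = 1.0165322.
Take logs: ln 1.0165322 / 1 = 0.016397, so 1.64%.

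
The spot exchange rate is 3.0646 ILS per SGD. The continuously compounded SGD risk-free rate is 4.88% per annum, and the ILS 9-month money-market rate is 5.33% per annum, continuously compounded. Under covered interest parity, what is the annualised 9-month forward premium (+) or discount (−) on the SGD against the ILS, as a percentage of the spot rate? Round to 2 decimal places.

T = 9/12 years.
No-arbitrage forward: 3.0646 × 1.0407848 / 1.037278 = 3.0749607 ILS/SGD.
(F − S)/S ÷ T = (3.0749607 − 3.0646)/3.0646/(9/12) = 0.004508 → 0.45%.

+0.45%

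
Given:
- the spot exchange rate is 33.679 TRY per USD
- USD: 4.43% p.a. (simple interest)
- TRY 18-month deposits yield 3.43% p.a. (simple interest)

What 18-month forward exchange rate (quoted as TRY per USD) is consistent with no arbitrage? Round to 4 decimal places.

T = 18/12 years.
TRY accumulates by 1 + 0.0343×18/12 = 1.051450.
USD growth factor: 1 + 0.0443×18/12 = 1.066450.
CIP: F = S · (grow TRY)/(grow USD) = 33.679 × 1.051450/1.066450 = 33.205293 TRY per USD.

33.2053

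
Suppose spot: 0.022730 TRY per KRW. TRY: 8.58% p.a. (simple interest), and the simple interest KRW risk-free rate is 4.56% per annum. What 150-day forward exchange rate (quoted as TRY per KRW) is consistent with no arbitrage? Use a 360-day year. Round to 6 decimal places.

0.023104

T = 150/360 years.
TRY growth factor: 1 + 0.0858×150/360 = 1.035750.
KRW accumulates by 1 + 0.0456×150/360 = 1.019000.
CIP: F = S · (grow TRY)/(grow KRW) = 0.02273 × 1.035750/1.019000 = 0.02310363 TRY per KRW.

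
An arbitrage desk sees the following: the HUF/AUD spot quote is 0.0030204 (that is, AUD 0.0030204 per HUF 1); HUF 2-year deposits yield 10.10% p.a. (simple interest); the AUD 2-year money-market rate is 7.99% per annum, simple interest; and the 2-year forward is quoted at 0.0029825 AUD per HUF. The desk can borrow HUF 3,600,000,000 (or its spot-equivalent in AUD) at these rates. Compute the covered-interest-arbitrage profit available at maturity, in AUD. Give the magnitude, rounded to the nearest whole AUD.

AUD 294,858

T = 2 years.
Keep in HUF, deliver into the forward: 3,600,000,000·1.202000·0.0029825 = AUD 12,905,874.00.
Swap to AUD now, deposit: 3,600,000,000·0.0030204·1.159800 = AUD 12,611,015.71.
The quoted forward overvalues HUF, so borrow AUD, buy HUF at spot, deposit the HUF at 10.10%, and sell the proceeds forward at 0.0029825.
Profit = 12,905,874.00 − 12,611,015.71 = AUD 294,858.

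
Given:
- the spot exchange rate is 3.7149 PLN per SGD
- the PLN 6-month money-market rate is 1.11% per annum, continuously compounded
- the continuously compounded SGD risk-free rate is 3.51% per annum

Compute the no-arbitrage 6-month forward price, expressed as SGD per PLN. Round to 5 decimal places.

0.27244

T = 6/12 years.
PLN accumulates by e^(0.0111×6/12) = 1.0055654.
Growth of 1 SGD over T: e^(0.0351×6/12) = 1.0177049.
CIP: F = S · (grow PLN)/(grow SGD) = 3.7149 × 1.0055654/1.0177049 = 3.670588 PLN per SGD.
Invert for SGD per PLN: 1 / 3.670588 = 0.27244.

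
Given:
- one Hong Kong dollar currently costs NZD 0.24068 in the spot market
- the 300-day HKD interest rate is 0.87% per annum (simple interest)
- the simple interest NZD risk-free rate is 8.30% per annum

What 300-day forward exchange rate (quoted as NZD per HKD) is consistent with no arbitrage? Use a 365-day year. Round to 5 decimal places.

T = 300/365 years.
NZD accumulates by 1 + 0.0830×300/365 = 1.0682192.
Growth of 1 HKD over T: 1 + 0.0087×300/365 = 1.0071507.
So F = 0.24068 × 1.0682192 / 1.0071507 = 0.2552736 (NZD/HKD).

0.25527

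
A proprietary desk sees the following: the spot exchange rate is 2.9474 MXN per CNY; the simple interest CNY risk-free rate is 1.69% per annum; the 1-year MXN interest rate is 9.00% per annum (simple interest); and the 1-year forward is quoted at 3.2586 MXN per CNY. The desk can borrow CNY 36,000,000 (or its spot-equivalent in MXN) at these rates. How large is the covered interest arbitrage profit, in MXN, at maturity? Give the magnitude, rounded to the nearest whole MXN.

T = 1 year.
Route A — deposit CNY, sell forward: 36,000,000 × 1.016900 × 3.2586 = MXN 119,292,132.24.
Route B — convert at spot, deposit MXN: 36,000,000 × 2.9474 × 1.090000 = MXN 115,655,976.00.
The quoted forward overvalues CNY, so borrow MXN, buy CNY at spot, deposit the CNY at 1.69%, and sell the proceeds forward at 3.2586.
Profit = 119,292,132.24 − 115,655,976.00 = MXN 3,636,156.

MXN 3,636,156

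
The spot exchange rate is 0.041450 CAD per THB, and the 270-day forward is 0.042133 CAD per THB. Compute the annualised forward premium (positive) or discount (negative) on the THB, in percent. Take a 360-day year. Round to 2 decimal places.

+2.20%

T = 270/360 years.
THB trades forward at +1.64777% vs spot over the period.
Annualise by dividing by T: 0.0164777 / (270/360) = 0.021970 → 2.20%.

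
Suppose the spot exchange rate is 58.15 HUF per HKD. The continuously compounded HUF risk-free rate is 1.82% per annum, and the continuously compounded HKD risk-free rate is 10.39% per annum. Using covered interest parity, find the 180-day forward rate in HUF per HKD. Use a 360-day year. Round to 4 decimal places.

55.7109

T = 180/360 years.
HUF growth factor: e^(0.0182×180/360) = 1.00914153.
HKD accumulates by e^(0.1039×180/360) = 1.05332308.
Forward (HUF per HKD) = 58.15 × 1.00914153 / 1.05332308 = 55.710903.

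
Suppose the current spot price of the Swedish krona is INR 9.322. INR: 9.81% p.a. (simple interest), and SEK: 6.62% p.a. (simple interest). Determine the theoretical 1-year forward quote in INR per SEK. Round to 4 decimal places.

9.6009

T = 1 year.
INR accumulates by 1 + 0.0981×1 = 1.098100.
SEK accumulates by 1 + 0.0662×1 = 1.066200.
Forward (INR per SEK) = 9.322 × 1.098100 / 1.066200 = 9.600908.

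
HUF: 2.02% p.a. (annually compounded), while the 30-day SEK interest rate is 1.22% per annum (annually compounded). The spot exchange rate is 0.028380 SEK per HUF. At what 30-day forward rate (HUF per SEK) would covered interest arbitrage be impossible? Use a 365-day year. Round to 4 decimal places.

T = 30/365 years.
SEK accumulates by (1 + 0.0122)^(30/365) = 1.00099717.
HUF accumulates by (1 + 0.0202)^(30/365) = 1.00164508.
CIP: F = S · (grow SEK)/(grow HUF) = 0.02838 × 1.00099717/1.00164508 = 0.028361643 SEK per HUF.
Quoted the other way: 1/0.028361643 = 35.2589 HUF per SEK.

35.2589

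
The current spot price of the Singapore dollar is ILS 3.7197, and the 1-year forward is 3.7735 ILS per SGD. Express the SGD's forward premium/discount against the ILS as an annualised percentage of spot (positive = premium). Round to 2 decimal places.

T = 1 year.
SGD trades forward at +1.44635% vs spot over the period.
Per annum: 0.0144635 / 1 = 0.014464 = 1.45%.

+1.45%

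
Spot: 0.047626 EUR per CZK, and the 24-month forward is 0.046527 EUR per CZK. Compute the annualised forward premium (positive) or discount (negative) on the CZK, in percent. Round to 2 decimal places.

-1.15%

T = 2 years.
(F − S)/S = (0.046527 − 0.047626)/0.047626 = -0.0230756.
Annualise by dividing by T: -0.0230756 / 2 = -0.011538 → -1.15%.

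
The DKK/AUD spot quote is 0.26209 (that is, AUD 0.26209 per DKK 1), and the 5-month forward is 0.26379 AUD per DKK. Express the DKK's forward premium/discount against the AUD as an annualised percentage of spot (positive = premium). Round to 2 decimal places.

T = 5/12 years.
Period premium: (0.26379 − 0.26209)/0.26209 = 0.0064863.
×(1/T) gives 1.56% p.a.

+1.56%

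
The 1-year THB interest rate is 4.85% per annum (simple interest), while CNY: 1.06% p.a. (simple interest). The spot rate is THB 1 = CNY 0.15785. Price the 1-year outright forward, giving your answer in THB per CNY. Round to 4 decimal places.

6.5727

T = 1 year.
Growth of 1 CNY over T: 1 + 0.0106×1 = 1.010600.
THB accumulates by 1 + 0.0485×1 = 1.048500.
So F = 0.15785 × 1.010600 / 1.048500 = 0.1521442 (CNY/THB).
Quoted the other way: 1/0.1521442 = 6.5727 THB per CNY.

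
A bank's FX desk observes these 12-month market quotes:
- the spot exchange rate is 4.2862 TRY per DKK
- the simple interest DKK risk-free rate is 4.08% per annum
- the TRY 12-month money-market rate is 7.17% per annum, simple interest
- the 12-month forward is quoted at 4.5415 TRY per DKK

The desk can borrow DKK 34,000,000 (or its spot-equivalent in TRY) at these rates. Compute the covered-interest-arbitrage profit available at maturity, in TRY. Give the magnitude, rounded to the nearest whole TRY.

TRY 4,531,270

T = 1 year.
Keep in DKK, deliver into the forward: 34,000,000·1.040800·4.5415 = TRY 160,710,968.80.
Swap to TRY now, deposit: 34,000,000·4.2862·1.071700 = TRY 156,179,698.36.
The quoted forward overvalues DKK, so borrow TRY, buy DKK at spot, deposit the DKK at 4.08%, and sell the proceeds forward at 4.5415.
Profit = 160,710,968.80 − 156,179,698.36 = TRY 4,531,270.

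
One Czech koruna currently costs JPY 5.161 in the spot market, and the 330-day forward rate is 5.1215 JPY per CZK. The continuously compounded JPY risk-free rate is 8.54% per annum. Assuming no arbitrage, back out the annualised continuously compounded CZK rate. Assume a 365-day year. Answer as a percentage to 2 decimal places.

9.39%

T = 330/365 years.
CIP gives F = S · g_JPY/g_CZK, so g_JPY/g_CZK = 5.1215/5.161 = 0.9923464.
The JPY side grows by e^(0.0854×330/365) = 1.0802699.
Hence g_CZK = 1.0886016.
r = ln(1.0886016)/(330/365) = 0.093898 → 9.39%.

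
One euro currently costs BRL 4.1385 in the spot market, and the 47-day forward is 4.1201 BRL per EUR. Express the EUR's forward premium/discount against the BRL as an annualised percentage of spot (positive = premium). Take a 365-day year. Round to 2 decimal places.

-3.45%

T = 47/365 years.
(F − S)/S = (4.1201 − 4.1385)/4.1385 = -0.0044461.
Annualise by dividing by T: -0.0044461 / (47/365) = -0.034528 → -3.45%.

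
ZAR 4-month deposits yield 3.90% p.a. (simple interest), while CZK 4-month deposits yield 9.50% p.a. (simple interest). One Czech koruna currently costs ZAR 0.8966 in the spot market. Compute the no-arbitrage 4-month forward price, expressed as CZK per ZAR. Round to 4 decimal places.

T = 4/12 years.
Growth of 1 ZAR over T: 1 + 0.0390×4/12 = 1.013000.
CZK accumulates by 1 + 0.0950×4/12 = 1.0316667.
So F = 0.8966 × 1.013000 / 1.0316667 = 0.8803772 (ZAR/CZK).
Invert for CZK per ZAR: 1 / 0.8803772 = 1.1359.

1.1359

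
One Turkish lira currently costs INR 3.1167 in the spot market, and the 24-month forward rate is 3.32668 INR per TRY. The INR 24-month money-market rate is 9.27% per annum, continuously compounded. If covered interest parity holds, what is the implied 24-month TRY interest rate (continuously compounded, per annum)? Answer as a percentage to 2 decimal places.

T = 2 years.
F/S = 3.32668/3.1167 = 1.0673725 = (growth of INR) / (growth of TRY).
INR growth factor: e^(0.0927×2) = 1.2036998.
So the TRY growth factor = 1.1277223.
r = ln(1.1277223)/2 = 0.060100 → 6.01%.

6.01%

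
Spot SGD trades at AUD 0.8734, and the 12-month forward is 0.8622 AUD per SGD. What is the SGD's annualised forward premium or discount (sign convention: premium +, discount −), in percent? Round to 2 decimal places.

T = 1 year.
(F − S)/S = (0.8622 − 0.8734)/0.8734 = -0.0128234.
Annualise by dividing by T: -0.0128234 / 1 = -0.012823 → -1.28%.

-1.28%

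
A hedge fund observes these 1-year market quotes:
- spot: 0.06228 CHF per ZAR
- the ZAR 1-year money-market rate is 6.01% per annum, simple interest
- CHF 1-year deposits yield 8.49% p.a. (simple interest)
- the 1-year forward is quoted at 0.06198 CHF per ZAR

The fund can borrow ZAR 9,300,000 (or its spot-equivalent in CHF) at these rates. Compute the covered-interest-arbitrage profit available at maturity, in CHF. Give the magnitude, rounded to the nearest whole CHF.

CHF 17,322

T = 1 year.
Keep in ZAR, deliver into the forward: 9,300,000·1.060100·0.06198 = CHF 611,056.48.
Swap to CHF now, deposit: 9,300,000·0.06228·1.084900 = CHF 628,378.42.
The quoted forward undervalues ZAR, so borrow ZAR, convert to CHF at spot, deposit the CHF at 8.49%, and buy ZAR forward at 0.06198 to cover the loan.
Profit = 628,378.42 − 611,056.48 = CHF 17,322.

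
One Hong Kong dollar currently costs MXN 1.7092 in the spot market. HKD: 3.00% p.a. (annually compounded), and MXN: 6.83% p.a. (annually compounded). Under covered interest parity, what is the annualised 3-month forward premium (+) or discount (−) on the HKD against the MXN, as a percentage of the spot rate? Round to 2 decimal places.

T = 3/12 years.
CIP forward (MXN per HKD) = 1.7092 × 1.0166543/1.0074171 = 1.7248720.
Annualised premium = (F − S)/S × (1/T) = (1.7248720 − 1.7092)/1.7092 ÷ (3/12) = 3.67%.

+3.67%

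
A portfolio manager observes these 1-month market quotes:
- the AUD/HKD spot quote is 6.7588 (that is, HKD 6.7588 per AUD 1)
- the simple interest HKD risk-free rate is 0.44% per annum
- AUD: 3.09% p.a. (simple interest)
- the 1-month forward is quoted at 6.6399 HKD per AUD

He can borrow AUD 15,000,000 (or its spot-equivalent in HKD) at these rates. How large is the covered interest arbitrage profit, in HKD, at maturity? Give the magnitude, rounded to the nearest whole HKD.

HKD 1,564,207

T = 1/12 years.
Invest the AUD and cover forward: 15,000,000 × 1.002575 × 6.6399 = HKD 99,854,966.14.
Convert at spot and invest in HKD: 15,000,000 × 6.7588 × 1.00036666667 = HKD 101,419,173.40.
The quoted forward undervalues AUD, so borrow AUD, convert to HKD at spot, deposit the HKD at 0.44%, and buy AUD forward at 6.6399 to cover the loan.
Profit = 101,419,173.40 − 99,854,966.14 = HKD 1,564,207.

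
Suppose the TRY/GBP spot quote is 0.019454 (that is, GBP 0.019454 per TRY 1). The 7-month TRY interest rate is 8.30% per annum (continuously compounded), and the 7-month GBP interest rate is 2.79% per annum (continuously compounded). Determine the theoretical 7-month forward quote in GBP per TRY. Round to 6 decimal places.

0.018839

T = 7/12 years.
GBP growth factor: e^(0.0279×7/12) = 1.0164082.
TRY growth factor: e^(0.0830×7/12) = 1.0496079.
Forward (GBP per TRY) = 0.019454 × 1.0164082 / 1.0496079 = 0.01883866.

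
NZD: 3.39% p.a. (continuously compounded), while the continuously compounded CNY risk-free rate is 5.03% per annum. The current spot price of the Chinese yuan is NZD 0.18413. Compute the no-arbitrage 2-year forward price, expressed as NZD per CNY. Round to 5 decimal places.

T = 2 years.
NZD accumulates by e^(0.0339×2) = 1.0701513.
CNY growth factor: e^(0.0503×2) = 1.1058342.
Forward (NZD per CNY) = 0.18413 × 1.0701513 / 1.1058342 = 0.1781885.

0.17819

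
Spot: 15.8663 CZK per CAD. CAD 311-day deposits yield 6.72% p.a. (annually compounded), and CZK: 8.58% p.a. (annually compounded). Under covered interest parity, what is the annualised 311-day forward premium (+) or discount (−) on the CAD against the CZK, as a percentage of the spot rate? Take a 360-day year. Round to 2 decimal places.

T = 311/360 years.
CIP forward (CZK per CAD) = 15.8663 × 1.0737023/1.0577944 = 16.1049092.
(F − S)/S ÷ T = (16.1049092 − 15.8663)/15.8663/(311/360) = 0.017408 → 1.74%.

+1.74%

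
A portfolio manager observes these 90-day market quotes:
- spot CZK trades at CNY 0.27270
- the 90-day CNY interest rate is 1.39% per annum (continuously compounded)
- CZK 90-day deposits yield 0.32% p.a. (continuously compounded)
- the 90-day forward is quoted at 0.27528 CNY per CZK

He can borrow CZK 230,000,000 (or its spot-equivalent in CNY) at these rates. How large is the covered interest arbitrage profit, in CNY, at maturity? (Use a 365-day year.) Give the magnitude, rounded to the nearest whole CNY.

T = 90/365 years.
Keep in CZK, deliver into the forward: 230,000,000·1.0007893525·0.27528 = CNY 63,364,377.38.
Swap to CNY now, deposit: 230,000,000·0.27270·1.0034332775 = CNY 62,936,338.60.
The quoted forward overvalues CZK, so borrow CNY, buy CZK at spot, deposit the CZK at 0.32%, and sell the proceeds forward at 0.27528.
Profit = 63,364,377.38 − 62,936,338.60 = CNY 428,039.

CNY 428,039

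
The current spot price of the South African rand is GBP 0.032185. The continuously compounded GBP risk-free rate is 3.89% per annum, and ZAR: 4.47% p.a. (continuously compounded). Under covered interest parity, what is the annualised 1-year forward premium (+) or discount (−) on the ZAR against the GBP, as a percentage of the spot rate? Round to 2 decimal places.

T = 1 year.
No-arbitrage forward: 0.032185 × 1.0396665 / 1.0457141 = 0.031998867 GBP/ZAR.
(F − S)/S ÷ T = (0.031998867 − 0.032185)/0.032185/1 = -0.005783 → -0.58%.

-0.58%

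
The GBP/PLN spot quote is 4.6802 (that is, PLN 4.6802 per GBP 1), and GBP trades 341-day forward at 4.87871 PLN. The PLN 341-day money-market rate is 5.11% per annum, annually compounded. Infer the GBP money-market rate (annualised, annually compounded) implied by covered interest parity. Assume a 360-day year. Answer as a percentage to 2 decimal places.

T = 341/360 years.
CIP gives F = S · g_PLN/g_GBP, so g_PLN/g_GBP = 4.87871/4.6802 = 1.0424149.
The PLN side grows by (1 + 0.0511)^(341/360) = 1.0483389.
Hence g_GBP = 1.005683.
r = 1.005683^(360/341) − 1 = 0.006001 → 0.60%.

0.60%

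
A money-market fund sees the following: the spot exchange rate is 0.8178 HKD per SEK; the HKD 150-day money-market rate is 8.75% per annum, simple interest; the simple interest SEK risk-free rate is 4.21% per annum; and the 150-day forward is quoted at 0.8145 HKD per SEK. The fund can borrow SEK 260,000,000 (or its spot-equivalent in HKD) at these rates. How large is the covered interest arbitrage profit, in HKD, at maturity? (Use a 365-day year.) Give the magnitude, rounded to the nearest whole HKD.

HKD 4,839,959

T = 150/365 years.
Route A — deposit SEK, sell forward: 260,000,000 × 1.01730136986 × 0.8145 = HKD 215,433,911.10.
Route B — convert at spot, deposit HKD: 260,000,000 × 0.8178 × 1.03595890411 = HKD 220,273,869.86.
The quoted forward undervalues SEK, so borrow SEK, convert to HKD at spot, deposit the HKD at 8.75%, and buy SEK forward at 0.8145 to cover the loan.
The gap between the two covered legs is HKD 4,839,959.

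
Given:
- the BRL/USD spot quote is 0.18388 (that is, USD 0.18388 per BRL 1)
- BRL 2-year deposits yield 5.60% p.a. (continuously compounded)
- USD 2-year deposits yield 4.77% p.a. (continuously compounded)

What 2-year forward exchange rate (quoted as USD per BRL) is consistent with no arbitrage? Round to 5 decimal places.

T = 2 years.
Growth of 1 USD over T: e^(0.0477×2) = 1.1000988.
BRL accumulates by e^(0.0560×2) = 1.1185129.
CIP: F = S · (grow USD)/(grow BRL) = 0.18388 × 1.1000988/1.1185129 = 0.1808528 USD per BRL.

0.18085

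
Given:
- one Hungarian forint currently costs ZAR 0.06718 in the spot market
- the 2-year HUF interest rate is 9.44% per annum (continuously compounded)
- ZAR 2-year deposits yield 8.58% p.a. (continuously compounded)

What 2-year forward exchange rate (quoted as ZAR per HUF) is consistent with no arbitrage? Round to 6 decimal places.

0.066034

T = 2 years.
Growth of 1 ZAR over T: e^(0.0858×2) = 1.1872029.
HUF accumulates by e^(0.0944×2) = 1.2077994.
Forward (ZAR per HUF) = 0.06718 × 1.1872029 / 1.2077994 = 0.06603439.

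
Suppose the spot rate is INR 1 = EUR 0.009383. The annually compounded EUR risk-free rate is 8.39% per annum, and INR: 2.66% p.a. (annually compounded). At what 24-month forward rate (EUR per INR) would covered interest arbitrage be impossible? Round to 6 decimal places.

0.010460

T = 2 years.
EUR accumulates by (1 + 0.0839)^2 = 1.1748392.
INR accumulates by (1 + 0.0266)^2 = 1.0539076.
So F = 0.009383 × 1.1748392 / 1.0539076 = 0.01045966 (EUR/INR).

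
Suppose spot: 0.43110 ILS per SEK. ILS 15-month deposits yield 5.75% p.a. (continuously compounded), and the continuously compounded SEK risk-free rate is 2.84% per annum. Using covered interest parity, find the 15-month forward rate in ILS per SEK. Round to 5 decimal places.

0.44707

T = 15/12 years.
ILS growth factor: e^(0.0575×15/12) = 1.074521.
SEK accumulates by e^(0.0284×15/12) = 1.0361376.
So F = 0.4311 × 1.074521 / 1.0361376 = 0.4470700 (ILS/SEK).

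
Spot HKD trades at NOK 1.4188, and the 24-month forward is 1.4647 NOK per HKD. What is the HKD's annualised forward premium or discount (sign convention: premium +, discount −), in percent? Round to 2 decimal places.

T = 2 years.
(F − S)/S = (1.4647 − 1.4188)/1.4188 = 0.0323513.
Per annum: 0.0323513 / 2 = 0.016176 = 1.62%.

+1.62%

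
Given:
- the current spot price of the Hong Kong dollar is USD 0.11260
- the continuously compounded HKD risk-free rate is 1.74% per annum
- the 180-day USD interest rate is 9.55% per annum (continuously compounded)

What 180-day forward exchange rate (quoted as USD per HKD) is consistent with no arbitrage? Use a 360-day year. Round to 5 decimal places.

0.11708

T = 180/360 years.
USD accumulates by e^(0.0955×180/360) = 1.0489084.
HKD growth factor: e^(0.0174×180/360) = 1.008738.
So F = 0.1126 × 1.0489084 / 1.008738 = 0.1170840 (USD/HKD).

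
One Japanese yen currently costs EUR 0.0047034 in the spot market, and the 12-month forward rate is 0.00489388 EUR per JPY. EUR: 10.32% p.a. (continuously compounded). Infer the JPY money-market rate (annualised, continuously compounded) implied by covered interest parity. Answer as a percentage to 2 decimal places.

T = 1 year.
F/S = 0.00489388/0.0047034 = 1.0404984 = (growth of EUR) / (growth of JPY).
The EUR side grows by e^(0.1032×1) = 1.1087131.
So the JPY growth factor = 1.0655596.
Take logs: ln 1.0655596 / 1 = 0.063500, so 6.35%.

6.35%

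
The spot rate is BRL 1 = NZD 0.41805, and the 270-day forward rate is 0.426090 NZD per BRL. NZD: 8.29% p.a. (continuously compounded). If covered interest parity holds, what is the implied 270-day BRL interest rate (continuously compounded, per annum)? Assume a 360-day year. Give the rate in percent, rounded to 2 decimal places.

T = 270/360 years.
CIP gives F = S · g_NZD/g_BRL, so g_NZD/g_BRL = 0.42609/0.41805 = 1.0192321.
The NZD side grows by e^(0.0829×270/360) = 1.0641486.
So the BRL growth factor = 1.044069.
r = ln(1.044069)/(270/360) = 0.057501 → 5.75%.

5.75%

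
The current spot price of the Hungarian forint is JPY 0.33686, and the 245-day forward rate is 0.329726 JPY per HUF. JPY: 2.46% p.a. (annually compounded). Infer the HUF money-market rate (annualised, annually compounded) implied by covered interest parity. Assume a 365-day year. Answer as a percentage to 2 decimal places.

5.78%

T = 245/365 years.
F/S = 0.329726/0.33686 = 0.9788221 = (growth of JPY) / (growth of HUF).
JPY growth factor: (1 + 0.0246)^(245/365) = 1.0164463.
Hence g_HUF = 1.0384382.
r = 1.0384382^(365/245) − 1 = 0.057801 → 5.78%.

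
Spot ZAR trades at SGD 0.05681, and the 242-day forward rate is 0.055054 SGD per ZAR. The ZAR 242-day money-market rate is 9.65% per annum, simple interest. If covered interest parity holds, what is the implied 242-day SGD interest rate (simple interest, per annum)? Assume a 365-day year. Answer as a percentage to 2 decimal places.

T = 242/365 years.
CIP gives F = S · g_SGD/g_ZAR, so g_SGD/g_ZAR = 0.055054/0.05681 = 0.9690899.
ZAR growth factor: 1 + 0.0965×242/365 = 1.0639808.
That pins the SGD growth at 1.031093.
r = (1.031093 − 1)/(242/365) = 0.046896 → 4.69%.

4.69%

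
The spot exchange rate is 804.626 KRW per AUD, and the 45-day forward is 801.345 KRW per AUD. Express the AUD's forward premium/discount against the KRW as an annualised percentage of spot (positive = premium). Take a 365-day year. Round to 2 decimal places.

-3.31%

T = 45/365 years.
Period premium: (801.345 − 804.626)/804.626 = -0.0040777.
×(1/T) gives -3.31% p.a.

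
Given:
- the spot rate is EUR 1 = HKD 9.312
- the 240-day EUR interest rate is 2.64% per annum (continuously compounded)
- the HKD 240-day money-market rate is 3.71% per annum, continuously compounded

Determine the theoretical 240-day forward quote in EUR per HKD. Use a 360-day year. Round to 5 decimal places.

0.10663

T = 240/360 years.
Growth of 1 HKD over T: e^(0.0371×240/360) = 1.0250417.
Growth of 1 EUR over T: e^(0.0264×240/360) = 1.0177558.
Forward (HKD per EUR) = 9.312 × 1.0250417 / 1.0177558 = 9.378663.
Quoted the other way: 1/9.378663 = 0.10663 EUR per HKD.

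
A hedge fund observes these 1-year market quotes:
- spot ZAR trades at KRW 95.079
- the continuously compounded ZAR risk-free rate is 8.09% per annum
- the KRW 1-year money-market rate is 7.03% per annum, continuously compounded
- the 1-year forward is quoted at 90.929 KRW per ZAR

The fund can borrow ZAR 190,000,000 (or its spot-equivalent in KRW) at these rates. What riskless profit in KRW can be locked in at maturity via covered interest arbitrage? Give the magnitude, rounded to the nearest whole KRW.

T = 1 year.
Invest the ZAR and cover forward: 190,000,000 × 1.084262464899 × 90.929 = KRW 18,732,271,317.45.
Convert at spot and invest in KRW: 190,000,000 × 95.079 × 1.072829981976 = KRW 19,380,684,352.70.
The quoted forward undervalues ZAR, so borrow ZAR, convert to KRW at spot, deposit the KRW at 7.03%, and buy ZAR forward at 90.929 to cover the loan.
Arbitrage profit = |18,732,271,317.45 − 19,380,684,352.70| = KRW 648,413,035.

KRW 648,413,035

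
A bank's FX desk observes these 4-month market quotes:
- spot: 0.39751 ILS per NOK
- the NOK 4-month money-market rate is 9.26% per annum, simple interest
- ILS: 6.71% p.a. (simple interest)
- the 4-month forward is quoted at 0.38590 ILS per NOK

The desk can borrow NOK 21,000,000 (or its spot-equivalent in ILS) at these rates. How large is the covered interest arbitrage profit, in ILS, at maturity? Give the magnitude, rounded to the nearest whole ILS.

ILS 180,380

T = 4/12 years.
Invest the NOK and cover forward: 21,000,000 × 1.030866667 × 0.38590 = ILS 8,354,040.38.
Convert at spot and invest in ILS: 21,000,000 × 0.39751 × 1.022366667 = ILS 8,534,420.45.
The quoted forward undervalues NOK, so borrow NOK, convert to ILS at spot, deposit the ILS at 6.71%, and buy NOK forward at 0.38590 to cover the loan.
The gap between the two covered legs is ILS 180,380.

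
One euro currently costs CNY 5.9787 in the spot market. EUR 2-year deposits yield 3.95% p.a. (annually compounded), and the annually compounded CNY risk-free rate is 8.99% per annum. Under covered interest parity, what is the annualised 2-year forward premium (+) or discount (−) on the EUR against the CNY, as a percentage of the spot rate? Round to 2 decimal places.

+4.97%

T = 2 years.
F = S · g_CNY/g_EUR = 5.9787 × 1.187882/1.0805603 = 6.5725070.
(F − S)/S ÷ T = (6.5725070 − 5.9787)/5.9787/2 = 0.049660 → 4.97%.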